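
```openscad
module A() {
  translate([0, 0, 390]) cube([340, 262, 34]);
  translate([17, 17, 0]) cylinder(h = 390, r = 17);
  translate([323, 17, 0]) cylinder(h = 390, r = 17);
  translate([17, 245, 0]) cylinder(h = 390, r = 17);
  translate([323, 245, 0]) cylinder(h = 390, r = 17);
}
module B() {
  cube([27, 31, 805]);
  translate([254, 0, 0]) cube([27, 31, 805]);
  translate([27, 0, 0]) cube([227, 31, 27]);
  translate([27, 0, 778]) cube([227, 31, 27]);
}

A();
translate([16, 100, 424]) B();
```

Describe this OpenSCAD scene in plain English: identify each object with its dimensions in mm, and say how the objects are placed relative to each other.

A is a four-legged stool. The seat is a 340×262×34 mm slab whose top surface is at z = 424 mm; four round legs, each 34 mm in diameter, run from the floor (z = 0) to the underside of the seat, each leg's axis is inset half a diameter from the nearest pair of seat edges (so the leg's bounding box is flush with the corner).

B is a picture frame with a 227×751 mm rectangular opening (x by z) and a uniform 27 mm border on every side. Frame depth is 31 mm along y. It is built from two vertical stiles running the full outside height and two horizontal rails spanning the gap between the stiles.

The picture frame is on top of the stool.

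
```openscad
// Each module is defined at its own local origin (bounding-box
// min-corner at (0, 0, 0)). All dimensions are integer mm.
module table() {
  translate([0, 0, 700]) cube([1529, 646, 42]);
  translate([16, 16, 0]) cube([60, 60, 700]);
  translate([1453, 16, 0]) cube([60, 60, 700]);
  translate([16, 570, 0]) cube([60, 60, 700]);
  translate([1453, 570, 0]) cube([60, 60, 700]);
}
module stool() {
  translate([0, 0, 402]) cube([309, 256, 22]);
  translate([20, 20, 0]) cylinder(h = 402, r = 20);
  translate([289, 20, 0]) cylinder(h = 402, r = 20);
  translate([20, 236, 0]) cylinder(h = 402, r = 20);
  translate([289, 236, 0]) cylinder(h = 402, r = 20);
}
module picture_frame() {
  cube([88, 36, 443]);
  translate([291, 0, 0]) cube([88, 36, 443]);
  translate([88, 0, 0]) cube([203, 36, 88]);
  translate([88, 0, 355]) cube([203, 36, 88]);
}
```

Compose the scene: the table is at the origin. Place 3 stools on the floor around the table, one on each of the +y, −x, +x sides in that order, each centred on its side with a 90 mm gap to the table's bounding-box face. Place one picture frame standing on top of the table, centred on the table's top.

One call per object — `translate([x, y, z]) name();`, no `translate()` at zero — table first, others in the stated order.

table();
translate([610, 736, 0]) stool();
translate([-399, 195, 0]) stool();
translate([1619, 195, 0]) stool();
translate([575, 305, 742]) picture_frame();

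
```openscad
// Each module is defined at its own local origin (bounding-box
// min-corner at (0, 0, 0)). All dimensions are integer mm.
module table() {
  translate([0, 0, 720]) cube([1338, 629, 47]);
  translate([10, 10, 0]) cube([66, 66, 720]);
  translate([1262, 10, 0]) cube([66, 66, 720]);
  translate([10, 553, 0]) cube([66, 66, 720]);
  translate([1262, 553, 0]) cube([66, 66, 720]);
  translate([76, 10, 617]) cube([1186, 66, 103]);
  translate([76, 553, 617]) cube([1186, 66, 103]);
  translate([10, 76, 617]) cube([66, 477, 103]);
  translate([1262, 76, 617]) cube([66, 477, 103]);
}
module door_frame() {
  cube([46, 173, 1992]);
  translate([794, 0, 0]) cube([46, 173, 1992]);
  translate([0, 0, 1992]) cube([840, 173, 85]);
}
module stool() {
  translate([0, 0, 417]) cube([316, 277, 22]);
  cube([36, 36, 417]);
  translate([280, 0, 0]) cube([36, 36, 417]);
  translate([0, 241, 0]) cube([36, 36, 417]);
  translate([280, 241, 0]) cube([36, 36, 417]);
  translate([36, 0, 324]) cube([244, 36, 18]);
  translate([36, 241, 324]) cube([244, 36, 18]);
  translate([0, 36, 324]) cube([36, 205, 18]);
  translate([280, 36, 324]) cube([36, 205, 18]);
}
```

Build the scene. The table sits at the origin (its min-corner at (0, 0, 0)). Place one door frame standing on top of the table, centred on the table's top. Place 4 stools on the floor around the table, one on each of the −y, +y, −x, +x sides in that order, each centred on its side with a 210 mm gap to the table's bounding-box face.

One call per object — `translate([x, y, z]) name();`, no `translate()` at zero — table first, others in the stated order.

table();
translate([249, 228, 767]) door_frame();
translate([511, -487, 0]) stool();
translate([511, 839, 0]) stool();
translate([-526, 176, 0]) stool();
translate([1548, 176, 0]) stool();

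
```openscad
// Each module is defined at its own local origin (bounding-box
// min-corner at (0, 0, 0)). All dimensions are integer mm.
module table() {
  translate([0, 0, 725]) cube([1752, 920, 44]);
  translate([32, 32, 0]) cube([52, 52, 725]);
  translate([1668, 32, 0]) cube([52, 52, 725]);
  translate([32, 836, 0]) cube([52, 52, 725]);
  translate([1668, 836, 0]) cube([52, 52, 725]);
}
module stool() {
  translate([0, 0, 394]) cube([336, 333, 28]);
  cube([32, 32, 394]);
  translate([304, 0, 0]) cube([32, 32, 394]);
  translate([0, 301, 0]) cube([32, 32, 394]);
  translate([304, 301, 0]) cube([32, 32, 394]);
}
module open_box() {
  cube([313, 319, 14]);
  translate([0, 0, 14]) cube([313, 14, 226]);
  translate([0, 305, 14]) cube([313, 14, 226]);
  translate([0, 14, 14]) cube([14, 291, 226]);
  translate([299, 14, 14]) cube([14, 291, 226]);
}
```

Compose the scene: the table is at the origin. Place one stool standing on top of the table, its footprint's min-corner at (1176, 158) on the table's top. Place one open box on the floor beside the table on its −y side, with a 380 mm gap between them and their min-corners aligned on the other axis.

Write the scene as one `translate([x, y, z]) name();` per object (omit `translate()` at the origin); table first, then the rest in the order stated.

table();
translate([1176, 158, 769]) stool();
translate([0, -699, 0]) open_box();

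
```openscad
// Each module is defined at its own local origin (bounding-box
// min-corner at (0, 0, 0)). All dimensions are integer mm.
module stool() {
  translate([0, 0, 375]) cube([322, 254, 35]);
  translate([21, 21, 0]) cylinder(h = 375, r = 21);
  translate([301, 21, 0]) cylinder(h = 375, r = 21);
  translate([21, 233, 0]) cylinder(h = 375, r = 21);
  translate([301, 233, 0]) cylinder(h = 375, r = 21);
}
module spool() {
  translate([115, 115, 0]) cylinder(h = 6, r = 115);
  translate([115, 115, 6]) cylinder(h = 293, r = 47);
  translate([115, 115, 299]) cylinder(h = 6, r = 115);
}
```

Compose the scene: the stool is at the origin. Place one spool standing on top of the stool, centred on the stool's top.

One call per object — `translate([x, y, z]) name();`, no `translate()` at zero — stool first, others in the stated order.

stool();
translate([46, 12, 410]) spool();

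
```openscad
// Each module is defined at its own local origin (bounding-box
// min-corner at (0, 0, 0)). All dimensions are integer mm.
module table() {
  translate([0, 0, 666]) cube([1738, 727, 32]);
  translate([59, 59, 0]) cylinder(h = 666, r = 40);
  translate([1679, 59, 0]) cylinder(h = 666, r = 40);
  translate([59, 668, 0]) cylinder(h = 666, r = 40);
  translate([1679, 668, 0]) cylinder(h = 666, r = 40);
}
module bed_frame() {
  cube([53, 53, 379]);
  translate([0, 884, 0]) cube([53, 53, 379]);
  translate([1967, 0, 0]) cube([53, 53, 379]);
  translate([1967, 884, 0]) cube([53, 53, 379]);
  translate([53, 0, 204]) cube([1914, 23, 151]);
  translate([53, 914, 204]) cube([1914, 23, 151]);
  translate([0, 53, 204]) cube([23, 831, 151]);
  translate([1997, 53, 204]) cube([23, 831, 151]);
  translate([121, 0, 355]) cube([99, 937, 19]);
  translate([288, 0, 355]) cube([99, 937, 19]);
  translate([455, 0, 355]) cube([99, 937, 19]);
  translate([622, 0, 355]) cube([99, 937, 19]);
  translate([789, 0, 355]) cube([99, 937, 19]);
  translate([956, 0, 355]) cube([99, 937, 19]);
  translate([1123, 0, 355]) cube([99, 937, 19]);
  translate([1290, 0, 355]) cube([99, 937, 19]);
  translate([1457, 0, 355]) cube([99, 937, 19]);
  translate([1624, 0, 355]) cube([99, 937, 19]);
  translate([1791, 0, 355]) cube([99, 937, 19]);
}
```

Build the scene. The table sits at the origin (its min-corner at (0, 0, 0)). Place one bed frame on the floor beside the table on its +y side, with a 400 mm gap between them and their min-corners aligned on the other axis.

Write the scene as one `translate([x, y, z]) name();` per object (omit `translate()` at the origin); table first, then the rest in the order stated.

table();
translate([0, 1127, 0]) bed_frame();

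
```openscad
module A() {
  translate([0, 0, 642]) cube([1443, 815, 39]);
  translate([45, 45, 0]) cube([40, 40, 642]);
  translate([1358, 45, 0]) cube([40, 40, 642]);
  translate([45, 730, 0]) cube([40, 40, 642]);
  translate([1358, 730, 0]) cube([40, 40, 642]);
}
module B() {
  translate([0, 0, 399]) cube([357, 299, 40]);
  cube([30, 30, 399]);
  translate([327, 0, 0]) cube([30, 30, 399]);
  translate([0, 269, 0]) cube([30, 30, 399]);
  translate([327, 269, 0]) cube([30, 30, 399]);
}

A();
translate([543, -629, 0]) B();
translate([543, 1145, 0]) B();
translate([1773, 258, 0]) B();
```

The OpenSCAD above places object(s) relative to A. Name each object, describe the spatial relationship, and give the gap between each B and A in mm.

A is a table. B is a stool. Three stools sit around the table at the −y, +y, +x sides. The gap between each stool and the table is 330 mm.

Each stool's nearest face is 330 mm from the table's bounding box.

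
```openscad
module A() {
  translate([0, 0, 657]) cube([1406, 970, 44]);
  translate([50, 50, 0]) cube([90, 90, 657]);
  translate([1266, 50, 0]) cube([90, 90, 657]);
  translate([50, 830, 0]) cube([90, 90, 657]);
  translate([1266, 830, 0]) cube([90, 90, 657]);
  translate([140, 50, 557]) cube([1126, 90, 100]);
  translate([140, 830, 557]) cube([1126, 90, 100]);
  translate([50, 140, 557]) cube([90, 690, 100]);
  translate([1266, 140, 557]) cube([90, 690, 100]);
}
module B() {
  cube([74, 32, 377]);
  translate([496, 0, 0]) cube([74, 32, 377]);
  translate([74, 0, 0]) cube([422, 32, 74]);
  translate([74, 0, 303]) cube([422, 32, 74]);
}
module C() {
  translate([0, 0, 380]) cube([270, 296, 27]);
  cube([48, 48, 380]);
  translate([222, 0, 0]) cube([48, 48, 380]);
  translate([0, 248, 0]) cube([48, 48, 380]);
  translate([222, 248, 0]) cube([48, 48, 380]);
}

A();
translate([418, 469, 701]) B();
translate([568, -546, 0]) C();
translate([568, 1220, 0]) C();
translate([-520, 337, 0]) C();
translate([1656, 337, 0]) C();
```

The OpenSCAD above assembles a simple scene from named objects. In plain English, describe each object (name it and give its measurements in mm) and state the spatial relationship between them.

A is a table with a 1406×970 mm rectangular top, 44 mm thick, top surface at z = 701 mm, supported by four 90×90 mm square legs, each inset 50 mm from the nearest pair of top edges, running from the floor. Four apron rails, 90 mm thick and 100 mm tall, run between adjacent legs with their top edges flush with the underside of the top and their outer faces flush with the legs' outer faces.

B is a rectangular picture frame lying in the x–z plane (depth along y). The opening is 422 mm wide (x) by 229 mm tall (z), surrounded by a border 74 mm wide on all four sides. The frame is 32 mm deep and is made of two full-height vertical stiles with two horizontal rails fitted between them.

C is a four-legged stool. The seat is a 270×296×27 mm slab whose top surface is at z = 407 mm; four square legs, each 48×48 mm in cross-section, run from the floor (z = 0) to the underside of the seat, each flush with a corner of the seat.

The picture frame is on top of the table, centred. Four stools sit around the table at the −y, +y, −x, +x sides.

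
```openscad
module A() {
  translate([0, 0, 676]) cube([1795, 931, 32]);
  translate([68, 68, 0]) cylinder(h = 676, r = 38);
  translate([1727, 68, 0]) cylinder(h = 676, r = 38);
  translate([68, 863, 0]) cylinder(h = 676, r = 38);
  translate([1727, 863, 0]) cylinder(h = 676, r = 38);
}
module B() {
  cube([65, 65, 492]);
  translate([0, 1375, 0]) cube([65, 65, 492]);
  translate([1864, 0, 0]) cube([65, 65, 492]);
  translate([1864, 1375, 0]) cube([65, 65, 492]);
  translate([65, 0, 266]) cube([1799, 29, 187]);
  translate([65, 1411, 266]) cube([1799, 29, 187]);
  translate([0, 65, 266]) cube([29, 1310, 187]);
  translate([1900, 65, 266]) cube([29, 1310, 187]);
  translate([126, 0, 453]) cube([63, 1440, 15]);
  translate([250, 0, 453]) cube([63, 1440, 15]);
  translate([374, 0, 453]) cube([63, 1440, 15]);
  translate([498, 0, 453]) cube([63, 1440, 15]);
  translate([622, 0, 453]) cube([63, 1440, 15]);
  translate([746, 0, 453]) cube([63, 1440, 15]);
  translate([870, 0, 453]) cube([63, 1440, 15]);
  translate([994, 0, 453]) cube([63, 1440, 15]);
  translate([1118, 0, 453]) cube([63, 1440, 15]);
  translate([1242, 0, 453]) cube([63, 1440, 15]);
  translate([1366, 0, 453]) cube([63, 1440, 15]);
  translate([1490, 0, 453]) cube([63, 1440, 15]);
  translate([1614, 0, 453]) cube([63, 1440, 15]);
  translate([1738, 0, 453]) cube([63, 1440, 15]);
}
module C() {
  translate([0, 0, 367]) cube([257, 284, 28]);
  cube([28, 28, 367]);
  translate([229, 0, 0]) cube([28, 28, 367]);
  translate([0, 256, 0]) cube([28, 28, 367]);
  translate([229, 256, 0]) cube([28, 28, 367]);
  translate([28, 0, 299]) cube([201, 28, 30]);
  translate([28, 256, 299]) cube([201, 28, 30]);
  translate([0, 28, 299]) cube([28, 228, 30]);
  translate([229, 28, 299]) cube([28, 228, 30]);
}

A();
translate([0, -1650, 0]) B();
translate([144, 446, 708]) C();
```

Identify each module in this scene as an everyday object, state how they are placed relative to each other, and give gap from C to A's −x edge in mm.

A is a table. B is a bed frame. C is a stool. The bed frame is on the floor beside the table on its −y side. The stool is on top of the table. The gap from the stool to the table's −x edge is 144 mm.

The stool's min-x is at 144; the table's min-x is 0; gap = 144 mm.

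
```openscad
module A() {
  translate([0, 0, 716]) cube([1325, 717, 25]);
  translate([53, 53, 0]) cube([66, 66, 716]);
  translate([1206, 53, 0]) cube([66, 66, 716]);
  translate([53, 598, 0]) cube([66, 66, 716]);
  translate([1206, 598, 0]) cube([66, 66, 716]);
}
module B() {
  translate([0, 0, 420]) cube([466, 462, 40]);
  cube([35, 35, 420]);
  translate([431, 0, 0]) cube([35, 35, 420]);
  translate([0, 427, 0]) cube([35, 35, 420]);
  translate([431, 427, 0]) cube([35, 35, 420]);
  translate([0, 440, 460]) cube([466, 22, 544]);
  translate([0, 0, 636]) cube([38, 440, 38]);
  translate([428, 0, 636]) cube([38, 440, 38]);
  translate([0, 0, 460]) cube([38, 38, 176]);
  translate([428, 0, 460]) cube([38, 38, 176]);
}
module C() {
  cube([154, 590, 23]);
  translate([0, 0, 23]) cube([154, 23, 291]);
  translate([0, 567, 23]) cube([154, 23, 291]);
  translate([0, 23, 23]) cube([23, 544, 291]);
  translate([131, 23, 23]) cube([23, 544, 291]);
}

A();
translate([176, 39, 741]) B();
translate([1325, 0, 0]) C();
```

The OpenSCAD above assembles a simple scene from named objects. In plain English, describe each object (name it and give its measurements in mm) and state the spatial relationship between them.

A is a table: top 1325 mm (x) × 717 mm (y), 25 mm thick, upper face at z = 741 mm, on four 66×66 mm square legs, each inset 53 mm from the nearest pair of top edges, running from z = 0 to the bottom of the top.

B is a chair: 466×462 mm seat, 40 mm thick, top at z = 460 mm, on four 35 mm square corner legs flush with the seat edges. A 22 mm thick backrest slab spans the full seat width, extending 544 mm above the seat top, its back face flush with the seat's +y edge. Two armrests of 38×38 mm section run along each side from the seat's front edge to the front of the backrest, top faces 214 mm above the seat top and outer faces flush with the seat's x-edges; a 38×38 mm post under the front of each armrest stands on the seat at the front corner.

C is an open-topped rectangular box: outside dimensions 154×590×314 mm, with a uniform wall and base thickness of 23 mm. The base is a full 154×590 slab on the floor; four walls sit on top of the base. The front and back walls (the −y and +y sides) span the full width; the two side walls fit between them.

The chair is on top of the table. The open box is against the table's +x side, with their −y faces flush.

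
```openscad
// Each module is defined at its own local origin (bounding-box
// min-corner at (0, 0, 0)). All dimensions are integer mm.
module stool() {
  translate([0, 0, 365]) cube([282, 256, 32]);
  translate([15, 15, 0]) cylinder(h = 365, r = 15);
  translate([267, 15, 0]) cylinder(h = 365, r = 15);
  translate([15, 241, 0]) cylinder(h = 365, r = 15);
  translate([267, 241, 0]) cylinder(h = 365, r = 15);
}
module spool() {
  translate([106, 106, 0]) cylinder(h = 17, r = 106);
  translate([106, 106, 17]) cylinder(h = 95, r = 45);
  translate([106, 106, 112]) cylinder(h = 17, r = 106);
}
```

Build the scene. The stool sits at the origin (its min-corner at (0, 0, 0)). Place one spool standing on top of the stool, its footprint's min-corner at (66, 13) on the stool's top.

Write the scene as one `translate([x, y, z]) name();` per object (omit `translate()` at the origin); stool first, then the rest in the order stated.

stool();
translate([66, 13, 397]) spool();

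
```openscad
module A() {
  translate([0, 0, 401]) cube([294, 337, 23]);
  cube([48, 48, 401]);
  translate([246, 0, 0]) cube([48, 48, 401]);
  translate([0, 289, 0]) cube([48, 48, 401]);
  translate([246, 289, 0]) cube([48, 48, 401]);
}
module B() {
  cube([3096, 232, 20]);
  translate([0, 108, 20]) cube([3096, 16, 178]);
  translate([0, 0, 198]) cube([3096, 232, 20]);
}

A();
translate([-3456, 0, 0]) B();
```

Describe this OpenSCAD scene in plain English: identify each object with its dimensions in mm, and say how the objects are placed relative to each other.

A is a four-legged stool. The seat is a 294×337×23 mm slab whose top surface is at z = 424 mm; four square legs, each 48×48 mm in cross-section, run from the floor (z = 0) to the underside of the seat, each flush with a corner of the seat.

B is an I-beam lying along x, 3096 mm long. Overall section height 218 mm. Two flanges 232 mm wide (y) and 20 mm thick, one on the floor and one at the top; a web 16 mm thick runs between them, centred on the flange width.

The I-beam is on the floor beside the stool on its −x side.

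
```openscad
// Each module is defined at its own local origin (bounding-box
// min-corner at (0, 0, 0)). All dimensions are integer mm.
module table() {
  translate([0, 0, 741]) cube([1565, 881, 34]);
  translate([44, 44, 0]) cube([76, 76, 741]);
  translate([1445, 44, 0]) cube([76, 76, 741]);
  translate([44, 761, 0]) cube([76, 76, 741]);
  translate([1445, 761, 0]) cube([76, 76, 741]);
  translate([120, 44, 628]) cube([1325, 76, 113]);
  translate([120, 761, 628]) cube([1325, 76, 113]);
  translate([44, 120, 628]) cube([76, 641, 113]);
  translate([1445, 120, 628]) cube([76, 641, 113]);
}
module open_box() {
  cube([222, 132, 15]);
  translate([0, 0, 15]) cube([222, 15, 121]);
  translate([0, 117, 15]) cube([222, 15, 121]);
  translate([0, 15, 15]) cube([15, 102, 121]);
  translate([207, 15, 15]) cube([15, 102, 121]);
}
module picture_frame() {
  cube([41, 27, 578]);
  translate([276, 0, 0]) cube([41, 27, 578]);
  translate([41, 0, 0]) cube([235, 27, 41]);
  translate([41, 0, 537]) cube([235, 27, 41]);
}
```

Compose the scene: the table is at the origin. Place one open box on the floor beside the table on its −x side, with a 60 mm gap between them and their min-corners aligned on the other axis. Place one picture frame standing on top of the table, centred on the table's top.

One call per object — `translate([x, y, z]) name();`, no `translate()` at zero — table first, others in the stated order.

table();
translate([-282, 0, 0]) open_box();
translate([624, 427, 775]) picture_frame();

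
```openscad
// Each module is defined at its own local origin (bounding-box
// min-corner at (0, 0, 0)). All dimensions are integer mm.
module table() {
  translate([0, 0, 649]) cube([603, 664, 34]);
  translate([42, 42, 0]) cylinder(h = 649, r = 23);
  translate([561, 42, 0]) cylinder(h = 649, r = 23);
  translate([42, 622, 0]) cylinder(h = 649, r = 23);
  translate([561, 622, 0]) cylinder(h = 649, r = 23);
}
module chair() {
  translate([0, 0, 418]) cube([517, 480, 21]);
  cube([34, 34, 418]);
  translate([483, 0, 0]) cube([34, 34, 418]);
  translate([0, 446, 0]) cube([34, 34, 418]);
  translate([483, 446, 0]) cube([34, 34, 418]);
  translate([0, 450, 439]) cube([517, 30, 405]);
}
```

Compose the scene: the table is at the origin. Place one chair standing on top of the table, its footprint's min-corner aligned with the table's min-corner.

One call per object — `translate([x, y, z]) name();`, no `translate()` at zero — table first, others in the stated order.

table();
translate([0, 0, 683]) chair();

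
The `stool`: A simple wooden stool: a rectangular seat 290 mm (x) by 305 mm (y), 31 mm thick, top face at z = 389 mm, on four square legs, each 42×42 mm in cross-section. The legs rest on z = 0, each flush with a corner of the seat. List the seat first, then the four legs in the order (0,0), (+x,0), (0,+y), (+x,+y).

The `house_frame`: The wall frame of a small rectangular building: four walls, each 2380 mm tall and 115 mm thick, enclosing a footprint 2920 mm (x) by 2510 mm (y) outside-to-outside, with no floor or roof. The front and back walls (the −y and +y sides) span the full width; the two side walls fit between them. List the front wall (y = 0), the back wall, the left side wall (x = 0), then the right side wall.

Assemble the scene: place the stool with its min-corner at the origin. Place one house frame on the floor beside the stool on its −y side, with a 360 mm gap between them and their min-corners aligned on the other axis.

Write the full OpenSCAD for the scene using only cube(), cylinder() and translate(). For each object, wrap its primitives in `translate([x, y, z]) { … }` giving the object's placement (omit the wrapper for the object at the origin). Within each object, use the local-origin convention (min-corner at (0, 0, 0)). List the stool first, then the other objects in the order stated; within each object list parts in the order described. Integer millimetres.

translate([0, 0, 358]) cube([290, 305, 31]);
cube([42, 42, 358]);
translate([248, 0, 0]) cube([42, 42, 358]);
translate([0, 263, 0]) cube([42, 42, 358]);
translate([248, 263, 0]) cube([42, 42, 358]);
translate([0, -2870, 0]) {
  cube([2920, 115, 2380]);
  translate([0, 2395, 0]) cube([2920, 115, 2380]);
  translate([0, 115, 0]) cube([115, 2280, 2380]);
  translate([2805, 115, 0]) cube([115, 2280, 2380]);
}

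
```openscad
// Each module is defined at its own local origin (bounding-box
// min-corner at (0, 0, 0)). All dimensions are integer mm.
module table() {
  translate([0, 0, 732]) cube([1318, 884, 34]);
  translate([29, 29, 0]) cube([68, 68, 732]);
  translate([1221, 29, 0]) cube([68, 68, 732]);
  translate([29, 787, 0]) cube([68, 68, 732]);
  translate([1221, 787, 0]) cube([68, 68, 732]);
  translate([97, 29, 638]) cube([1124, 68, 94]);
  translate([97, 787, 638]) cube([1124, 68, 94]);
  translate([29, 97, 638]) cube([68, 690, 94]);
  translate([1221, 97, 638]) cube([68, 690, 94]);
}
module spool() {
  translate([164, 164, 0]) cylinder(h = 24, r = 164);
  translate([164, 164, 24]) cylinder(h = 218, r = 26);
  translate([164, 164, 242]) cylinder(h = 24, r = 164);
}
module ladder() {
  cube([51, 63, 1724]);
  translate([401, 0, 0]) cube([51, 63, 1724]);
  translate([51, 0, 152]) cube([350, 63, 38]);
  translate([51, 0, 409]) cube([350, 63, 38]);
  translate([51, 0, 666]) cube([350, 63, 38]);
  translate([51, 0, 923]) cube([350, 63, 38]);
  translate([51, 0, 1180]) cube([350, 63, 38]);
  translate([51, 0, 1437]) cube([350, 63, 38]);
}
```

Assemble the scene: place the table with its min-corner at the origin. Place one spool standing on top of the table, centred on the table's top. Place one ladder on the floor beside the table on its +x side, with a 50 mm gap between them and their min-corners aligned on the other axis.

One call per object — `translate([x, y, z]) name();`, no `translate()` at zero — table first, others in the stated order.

table();
translate([495, 278, 766]) spool();
translate([1368, 0, 0]) ladder();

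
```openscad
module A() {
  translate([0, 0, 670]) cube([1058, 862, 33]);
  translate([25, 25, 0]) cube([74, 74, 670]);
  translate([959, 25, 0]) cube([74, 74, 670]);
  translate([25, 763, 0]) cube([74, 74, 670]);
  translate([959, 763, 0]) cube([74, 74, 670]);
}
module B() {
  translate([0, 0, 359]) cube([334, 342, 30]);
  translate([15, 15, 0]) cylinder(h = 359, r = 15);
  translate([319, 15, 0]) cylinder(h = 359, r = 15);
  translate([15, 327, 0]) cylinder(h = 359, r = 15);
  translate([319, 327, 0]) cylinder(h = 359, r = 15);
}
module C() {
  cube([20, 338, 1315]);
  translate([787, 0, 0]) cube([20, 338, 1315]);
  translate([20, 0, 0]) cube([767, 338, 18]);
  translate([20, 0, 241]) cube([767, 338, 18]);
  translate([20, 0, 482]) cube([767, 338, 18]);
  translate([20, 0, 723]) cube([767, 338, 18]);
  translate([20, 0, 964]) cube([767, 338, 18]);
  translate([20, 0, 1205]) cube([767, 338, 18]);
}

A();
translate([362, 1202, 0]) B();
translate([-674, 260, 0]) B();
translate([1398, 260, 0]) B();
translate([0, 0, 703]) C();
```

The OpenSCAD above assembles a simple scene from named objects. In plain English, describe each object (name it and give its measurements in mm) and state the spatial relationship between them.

A is a table with a 1058×862 mm rectangular top, 33 mm thick, top surface at z = 703 mm, supported by four 74×74 mm square legs, each inset 25 mm from the nearest pair of top edges, running from the floor.

B is a simple wooden stool: a rectangular seat 334 mm (x) by 342 mm (y), 30 mm thick, top face at z = 389 mm, on four round legs, each 30 mm in diameter. The legs rest on z = 0, each leg's axis is inset half a diameter from the nearest pair of seat edges (so the leg's bounding box is flush with the corner).

C is an open bookshelf. Two side panels, each 20 mm thick, 338 mm deep and 1315 mm tall, stand 807 mm apart (outside-to-outside). Between them sit 6 shelves, each 18 mm thick and 338 mm deep, spanning the full gap between the sides. The bottom shelf rests on the floor (its underside at z = 0) and the clear gap between one shelf's top and the next shelf's underside is 223 mm.

Three stools sit around the table at the +y, −x, +x sides. The bookshelf is on top of the table.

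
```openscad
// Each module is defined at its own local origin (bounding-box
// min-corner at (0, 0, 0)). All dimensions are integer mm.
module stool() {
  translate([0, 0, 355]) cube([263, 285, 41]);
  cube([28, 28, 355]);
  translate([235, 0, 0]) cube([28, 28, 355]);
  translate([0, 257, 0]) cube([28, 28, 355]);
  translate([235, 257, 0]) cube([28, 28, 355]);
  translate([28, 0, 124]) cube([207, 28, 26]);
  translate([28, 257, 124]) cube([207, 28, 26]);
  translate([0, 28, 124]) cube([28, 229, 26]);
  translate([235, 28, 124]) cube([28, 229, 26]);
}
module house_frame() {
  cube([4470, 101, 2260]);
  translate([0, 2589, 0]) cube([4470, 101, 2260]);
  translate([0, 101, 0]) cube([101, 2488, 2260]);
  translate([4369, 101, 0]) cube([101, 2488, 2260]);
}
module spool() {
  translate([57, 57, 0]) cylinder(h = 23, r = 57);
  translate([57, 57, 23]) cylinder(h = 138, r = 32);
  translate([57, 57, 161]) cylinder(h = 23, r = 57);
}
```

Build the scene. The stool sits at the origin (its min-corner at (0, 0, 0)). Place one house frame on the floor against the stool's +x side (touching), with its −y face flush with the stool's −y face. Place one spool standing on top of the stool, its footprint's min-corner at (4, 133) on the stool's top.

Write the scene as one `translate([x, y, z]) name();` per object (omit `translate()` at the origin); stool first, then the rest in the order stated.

stool();
translate([263, 0, 0]) house_frame();
translate([4, 133, 396]) spool();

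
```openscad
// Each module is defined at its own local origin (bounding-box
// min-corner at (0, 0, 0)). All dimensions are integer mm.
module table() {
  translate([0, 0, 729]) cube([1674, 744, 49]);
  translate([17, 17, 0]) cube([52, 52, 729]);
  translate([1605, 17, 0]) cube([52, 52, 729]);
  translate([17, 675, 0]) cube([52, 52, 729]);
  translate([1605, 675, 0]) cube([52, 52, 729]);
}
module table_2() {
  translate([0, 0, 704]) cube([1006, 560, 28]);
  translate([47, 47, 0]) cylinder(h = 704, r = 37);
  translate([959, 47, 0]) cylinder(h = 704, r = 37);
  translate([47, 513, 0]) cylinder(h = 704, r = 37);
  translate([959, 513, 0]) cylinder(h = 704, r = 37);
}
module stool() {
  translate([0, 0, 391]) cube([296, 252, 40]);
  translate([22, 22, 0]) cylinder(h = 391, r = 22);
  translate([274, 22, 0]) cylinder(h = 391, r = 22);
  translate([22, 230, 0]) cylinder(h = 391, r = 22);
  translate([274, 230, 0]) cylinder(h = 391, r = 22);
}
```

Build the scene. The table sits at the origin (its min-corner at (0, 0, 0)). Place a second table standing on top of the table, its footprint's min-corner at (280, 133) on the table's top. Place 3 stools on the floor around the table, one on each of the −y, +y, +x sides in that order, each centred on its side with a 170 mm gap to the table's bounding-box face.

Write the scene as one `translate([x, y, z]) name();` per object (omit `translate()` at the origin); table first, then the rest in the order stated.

table();
translate([280, 133, 778]) table_2();
translate([689, -422, 0]) stool();
translate([689, 914, 0]) stool();
translate([1844, 246, 0]) stool();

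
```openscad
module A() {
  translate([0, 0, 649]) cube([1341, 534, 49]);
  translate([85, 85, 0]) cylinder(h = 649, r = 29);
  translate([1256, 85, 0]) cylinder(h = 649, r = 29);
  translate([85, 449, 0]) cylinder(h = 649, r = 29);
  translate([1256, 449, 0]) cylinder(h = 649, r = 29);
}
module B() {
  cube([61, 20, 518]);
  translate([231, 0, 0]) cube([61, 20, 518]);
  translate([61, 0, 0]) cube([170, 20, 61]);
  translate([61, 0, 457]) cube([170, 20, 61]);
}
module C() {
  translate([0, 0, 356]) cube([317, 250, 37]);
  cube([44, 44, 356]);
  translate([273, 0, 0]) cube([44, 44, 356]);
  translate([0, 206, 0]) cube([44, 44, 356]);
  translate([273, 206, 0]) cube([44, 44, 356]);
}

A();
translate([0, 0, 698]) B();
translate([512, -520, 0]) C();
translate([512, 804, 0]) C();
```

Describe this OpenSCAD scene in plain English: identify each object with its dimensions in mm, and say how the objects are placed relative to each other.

A is a rectangular dining table. The top is 1341×534×49 mm with its upper surface at z = 698 mm. It stands on four round legs of 58 mm diameter, each leg's bounding box inset 56 mm from the nearest pair of top edges, running from the floor to the underside of the top.

B is a picture frame with a 170×396 mm rectangular opening (x by z) and a uniform 61 mm border on every side. Frame depth is 20 mm along y. It is built from two vertical stiles running the full outside height and two horizontal rails spanning the gap between the stiles.

C is a simple wooden stool: a rectangular seat 317 mm (x) by 250 mm (y), 37 mm thick, top face at z = 393 mm, on four square legs, each 44×44 mm in cross-section. The legs rest on z = 0, each flush with a corner of the seat.

The picture frame is on top of the table. Two stools sit around the table at the −y, +y sides.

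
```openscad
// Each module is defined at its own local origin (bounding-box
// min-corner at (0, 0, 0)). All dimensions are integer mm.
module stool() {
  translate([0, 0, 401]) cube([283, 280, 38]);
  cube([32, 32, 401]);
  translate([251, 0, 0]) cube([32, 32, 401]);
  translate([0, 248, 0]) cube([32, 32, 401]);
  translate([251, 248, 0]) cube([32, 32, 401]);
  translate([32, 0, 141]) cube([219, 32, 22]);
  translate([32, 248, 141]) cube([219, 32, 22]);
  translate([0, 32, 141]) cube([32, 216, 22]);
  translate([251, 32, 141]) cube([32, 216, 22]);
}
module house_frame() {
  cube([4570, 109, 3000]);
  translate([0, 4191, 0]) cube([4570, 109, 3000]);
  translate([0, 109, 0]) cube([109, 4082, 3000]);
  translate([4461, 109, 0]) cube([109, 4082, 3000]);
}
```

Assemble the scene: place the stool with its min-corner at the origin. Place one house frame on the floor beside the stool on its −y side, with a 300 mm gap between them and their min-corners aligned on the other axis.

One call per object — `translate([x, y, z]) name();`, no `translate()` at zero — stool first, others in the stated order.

stool();
translate([0, -4600, 0]) house_frame();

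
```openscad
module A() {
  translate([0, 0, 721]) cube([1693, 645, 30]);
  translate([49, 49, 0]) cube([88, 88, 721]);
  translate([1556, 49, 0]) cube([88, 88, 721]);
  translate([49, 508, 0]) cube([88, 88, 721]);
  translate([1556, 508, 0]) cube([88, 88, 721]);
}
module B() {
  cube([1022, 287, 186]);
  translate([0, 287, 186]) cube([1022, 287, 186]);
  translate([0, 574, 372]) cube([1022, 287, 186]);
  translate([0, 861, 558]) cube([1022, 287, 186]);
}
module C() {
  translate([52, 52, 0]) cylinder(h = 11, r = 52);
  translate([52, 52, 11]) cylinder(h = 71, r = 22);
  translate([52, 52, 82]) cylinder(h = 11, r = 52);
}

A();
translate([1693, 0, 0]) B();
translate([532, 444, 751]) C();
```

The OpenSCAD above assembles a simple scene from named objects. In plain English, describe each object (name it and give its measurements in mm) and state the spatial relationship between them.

A is a table: top 1693 mm (x) × 645 mm (y), 30 mm thick, upper face at z = 751 mm, on four 88×88 mm square legs, each inset 49 mm from the nearest pair of top edges, running from z = 0 to the bottom of the top.

B is a straight staircase of 4 solid steps. Each step is 1022 mm wide (x), 287 mm deep (y, the going) and 186 mm tall (the rise). The first step rests on the floor; each subsequent step sits one going further in +y and one rise higher in +z, directly behind and above the previous step with no overlap.

C is a spool: two coaxial disc flanges of radius 52 mm and thickness 11 mm, joined by a core cylinder of radius 22 mm and height 71 mm. The lower flange rests on z = 0 and the three cylinders share a vertical axis.

The staircase is against the table's +x side, with their −y faces flush. The spool is on top of the table.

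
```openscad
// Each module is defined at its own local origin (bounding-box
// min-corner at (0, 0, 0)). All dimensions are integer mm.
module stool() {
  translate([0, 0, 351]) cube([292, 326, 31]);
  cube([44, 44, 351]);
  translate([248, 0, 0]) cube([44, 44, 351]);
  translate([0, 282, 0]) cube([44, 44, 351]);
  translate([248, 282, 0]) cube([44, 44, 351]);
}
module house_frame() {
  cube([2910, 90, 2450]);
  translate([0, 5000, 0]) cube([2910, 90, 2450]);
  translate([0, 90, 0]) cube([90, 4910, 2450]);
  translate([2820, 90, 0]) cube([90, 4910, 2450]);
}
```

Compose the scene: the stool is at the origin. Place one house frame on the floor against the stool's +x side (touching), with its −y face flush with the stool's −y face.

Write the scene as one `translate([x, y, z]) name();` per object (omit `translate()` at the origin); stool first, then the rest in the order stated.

stool();
translate([292, 0, 0]) house_frame();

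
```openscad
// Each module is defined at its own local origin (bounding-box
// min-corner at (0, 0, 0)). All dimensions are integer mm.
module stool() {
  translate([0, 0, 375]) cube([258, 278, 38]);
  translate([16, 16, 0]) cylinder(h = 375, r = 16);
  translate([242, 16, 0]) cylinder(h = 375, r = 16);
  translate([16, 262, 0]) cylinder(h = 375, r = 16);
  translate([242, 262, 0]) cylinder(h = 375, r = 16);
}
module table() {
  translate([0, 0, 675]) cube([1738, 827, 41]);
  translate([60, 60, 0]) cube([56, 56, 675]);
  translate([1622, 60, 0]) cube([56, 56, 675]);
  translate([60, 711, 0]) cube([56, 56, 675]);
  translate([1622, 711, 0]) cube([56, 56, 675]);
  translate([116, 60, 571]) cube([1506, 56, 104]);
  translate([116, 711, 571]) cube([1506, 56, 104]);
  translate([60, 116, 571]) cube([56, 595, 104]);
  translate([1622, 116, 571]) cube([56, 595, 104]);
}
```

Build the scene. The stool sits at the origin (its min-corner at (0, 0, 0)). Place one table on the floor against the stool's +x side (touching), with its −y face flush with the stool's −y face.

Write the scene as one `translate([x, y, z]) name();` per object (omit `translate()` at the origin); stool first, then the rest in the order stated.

stool();
translate([258, 0, 0]) table();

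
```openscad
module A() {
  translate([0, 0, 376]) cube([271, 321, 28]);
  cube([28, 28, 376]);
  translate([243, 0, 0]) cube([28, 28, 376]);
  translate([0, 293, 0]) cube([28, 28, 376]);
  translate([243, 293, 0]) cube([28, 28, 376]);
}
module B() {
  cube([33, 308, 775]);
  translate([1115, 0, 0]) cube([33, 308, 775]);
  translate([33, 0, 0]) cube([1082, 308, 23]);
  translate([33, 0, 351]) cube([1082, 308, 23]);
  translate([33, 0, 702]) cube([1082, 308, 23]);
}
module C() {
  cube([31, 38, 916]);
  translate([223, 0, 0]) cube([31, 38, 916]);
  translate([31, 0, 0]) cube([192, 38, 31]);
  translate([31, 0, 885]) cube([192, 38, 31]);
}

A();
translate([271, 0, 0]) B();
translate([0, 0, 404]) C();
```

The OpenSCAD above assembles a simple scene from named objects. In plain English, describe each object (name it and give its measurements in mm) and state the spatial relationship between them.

A is a four-legged stool. The seat is a 271×321×28 mm slab whose top surface is at z = 404 mm; four square legs, each 28×28 mm in cross-section, run from the floor (z = 0) to the underside of the seat, each flush with a corner of the seat.

B is an open bookshelf. Two side panels, each 33 mm thick, 308 mm deep and 775 mm tall, stand 1148 mm apart (outside-to-outside). Between them sit 3 shelves, each 23 mm thick and 308 mm deep, spanning the full gap between the sides. The bottom shelf rests on the floor (its underside at z = 0) and the clear gap between one shelf's top and the next shelf's underside is 328 mm.

C is a rectangular picture frame lying in the x–z plane (depth along y). The opening is 192 mm wide (x) by 854 mm tall (z), surrounded by a border 31 mm wide on all four sides. The frame is 38 mm deep and is made of two full-height vertical stiles with two horizontal rails fitted between them.

The bookshelf is against the stool's +x side, with their −y faces flush. The picture frame is on top of the stool.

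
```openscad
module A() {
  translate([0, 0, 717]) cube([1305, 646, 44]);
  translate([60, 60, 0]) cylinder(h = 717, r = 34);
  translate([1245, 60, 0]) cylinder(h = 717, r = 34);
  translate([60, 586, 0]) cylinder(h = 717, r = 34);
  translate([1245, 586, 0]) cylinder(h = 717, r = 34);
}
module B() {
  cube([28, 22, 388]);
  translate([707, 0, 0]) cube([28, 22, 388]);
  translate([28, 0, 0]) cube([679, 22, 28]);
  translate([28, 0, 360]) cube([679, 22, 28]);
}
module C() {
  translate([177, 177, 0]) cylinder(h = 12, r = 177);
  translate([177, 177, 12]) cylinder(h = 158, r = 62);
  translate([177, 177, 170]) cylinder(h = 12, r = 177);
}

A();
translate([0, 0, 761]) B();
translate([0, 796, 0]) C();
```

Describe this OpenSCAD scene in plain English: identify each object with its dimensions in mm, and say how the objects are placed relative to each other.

A is a table: top 1305 mm (x) × 646 mm (y), 44 mm thick, upper face at z = 761 mm, on four round legs of 68 mm diameter, each leg's bounding box inset 26 mm from the nearest pair of top edges, running from z = 0 to the bottom of the top.

B is a rectangular picture frame lying in the x–z plane (depth along y). The opening is 679 mm wide (x) by 332 mm tall (z), surrounded by a border 28 mm wide on all four sides. The frame is 22 mm deep and is made of two full-height vertical stiles with two horizontal rails fitted between them.

C is a spool: two coaxial disc flanges of radius 177 mm and thickness 12 mm, joined by a core cylinder of radius 62 mm and height 158 mm. The lower flange rests on z = 0 and the three cylinders share a vertical axis.

The picture frame is on top of the table. The spool is on the floor beside the table on its +y side.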